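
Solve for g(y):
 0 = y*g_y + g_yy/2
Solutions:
 g(y) = C1 + C2*erf(y)


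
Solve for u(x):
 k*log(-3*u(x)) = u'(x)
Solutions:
 Integral(1/(log(-_y) + log(3)), (_y, u(x))) = C1 + k*x


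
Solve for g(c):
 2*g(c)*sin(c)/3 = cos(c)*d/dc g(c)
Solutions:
 g(c) = C1/cos(c)^(2/3)


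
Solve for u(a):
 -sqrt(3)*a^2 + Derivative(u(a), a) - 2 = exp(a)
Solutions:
 u(a) = C1 + sqrt(3)*a^3/3 + 2*a + exp(a)


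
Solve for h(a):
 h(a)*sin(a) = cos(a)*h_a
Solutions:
 h(a) = C1/cos(a)


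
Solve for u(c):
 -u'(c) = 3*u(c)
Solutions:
 u(c) = C1*exp(-3*c)


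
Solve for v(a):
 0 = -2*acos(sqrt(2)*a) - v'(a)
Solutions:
 v(a) = C1 - 2*a*acos(sqrt(2)*a) + sqrt(2)*sqrt(1 - 2*a^2)


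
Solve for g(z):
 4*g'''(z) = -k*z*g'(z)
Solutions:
 g(z) = C1 + Integral(C2*airyai(2^(1/3)*z*(-k)^(1/3)/2) + C3*airybi(2^(1/3)*z*(-k)^(1/3)/2), z)


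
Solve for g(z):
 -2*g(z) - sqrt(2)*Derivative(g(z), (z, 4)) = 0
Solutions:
 g(z) = (C1*sin(2^(5/8)*z/2) + C2*cos(2^(5/8)*z/2))*exp(-2^(5/8)*z/2) + (C3*sin(2^(5/8)*z/2) + C4*cos(2^(5/8)*z/2))*exp(2^(5/8)*z/2)


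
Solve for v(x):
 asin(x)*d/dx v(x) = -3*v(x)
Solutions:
 v(x) = C1*exp(-3*Integral(1/asin(x), x))


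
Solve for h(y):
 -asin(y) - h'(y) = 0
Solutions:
 h(y) = C1 - y*asin(y) - sqrt(1 - y^2)


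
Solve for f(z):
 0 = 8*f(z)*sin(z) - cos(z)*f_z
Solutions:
 f(z) = C1/cos(z)^8


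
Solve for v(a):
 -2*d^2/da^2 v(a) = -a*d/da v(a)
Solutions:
 v(a) = C1 + C2*erfi(a/2)


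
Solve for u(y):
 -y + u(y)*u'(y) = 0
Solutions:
 u(y) = -sqrt(C1 + y^2)
 u(y) = sqrt(C1 + y^2)


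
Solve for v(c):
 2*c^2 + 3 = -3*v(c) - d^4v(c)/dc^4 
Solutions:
 v(c) = -2*c^2/3 + (C1*sin(sqrt(2)*3^(1/4)*c/2) + C2*cos(sqrt(2)*3^(1/4)*c/2))*exp(-sqrt(2)*3^(1/4)*c/2) + (C3*sin(sqrt(2)*3^(1/4)*c/2) + C4*cos(sqrt(2)*3^(1/4)*c/2))*exp(sqrt(2)*3^(1/4)*c/2) - 1


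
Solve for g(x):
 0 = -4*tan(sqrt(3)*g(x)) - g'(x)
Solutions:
 g(x) = sqrt(3)*(pi - asin(C1*exp(-4*sqrt(3)*x)))/3
 g(x) = sqrt(3)*asin(C1*exp(-4*sqrt(3)*x))/3


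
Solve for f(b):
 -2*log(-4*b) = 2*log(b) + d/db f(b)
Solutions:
 f(b) = C1 - 4*b*log(b) + 2*b*(-2*log(2) + 2 - I*pi)


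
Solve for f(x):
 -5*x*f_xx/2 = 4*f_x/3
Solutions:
 f(x) = C1 + C2*x^(7/15)


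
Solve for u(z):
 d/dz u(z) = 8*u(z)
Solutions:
 u(z) = C1*exp(8*z)


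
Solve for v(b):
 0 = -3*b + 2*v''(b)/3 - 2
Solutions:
 v(b) = C1 + C2*b + 3*b^3/4 + 3*b^2/2


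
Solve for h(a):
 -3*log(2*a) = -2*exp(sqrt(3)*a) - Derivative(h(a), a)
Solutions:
 h(a) = C1 + 3*a*log(a) + 3*a*(-1 + log(2)) - 2*sqrt(3)*exp(sqrt(3)*a)/3


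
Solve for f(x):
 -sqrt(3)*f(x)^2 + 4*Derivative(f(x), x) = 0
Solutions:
 f(x) = -4/(C1 + sqrt(3)*x)


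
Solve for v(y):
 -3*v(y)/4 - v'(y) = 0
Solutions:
 v(y) = C1*exp(-3*y/4)


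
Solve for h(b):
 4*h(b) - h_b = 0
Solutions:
 h(b) = C1*exp(4*b)


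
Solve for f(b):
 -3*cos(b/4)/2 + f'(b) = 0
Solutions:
 f(b) = C1 + 6*sin(b/4)


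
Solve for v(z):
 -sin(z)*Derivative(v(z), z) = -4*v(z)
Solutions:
 v(z) = C1*(cos(z)^2 - 2*cos(z) + 1)/(cos(z)^2 + 2*cos(z) + 1)


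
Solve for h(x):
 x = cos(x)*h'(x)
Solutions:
 h(x) = C1 + Integral(x/cos(x), x)


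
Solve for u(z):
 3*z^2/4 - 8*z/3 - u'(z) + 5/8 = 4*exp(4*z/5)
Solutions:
 u(z) = C1 + z^3/4 - 4*z^2/3 + 5*z/8 - 5*exp(4*z/5)


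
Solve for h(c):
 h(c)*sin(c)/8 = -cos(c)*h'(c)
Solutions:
 h(c) = C1*cos(c)^(1/8)


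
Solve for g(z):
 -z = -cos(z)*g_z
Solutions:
 g(z) = C1 + Integral(z/cos(z), z)


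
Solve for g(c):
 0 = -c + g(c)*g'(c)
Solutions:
 g(c) = -sqrt(C1 + c^2)
 g(c) = sqrt(C1 + c^2)


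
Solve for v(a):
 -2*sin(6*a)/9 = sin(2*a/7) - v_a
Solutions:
 v(a) = C1 - 7*cos(2*a/7)/2 - cos(6*a)/27


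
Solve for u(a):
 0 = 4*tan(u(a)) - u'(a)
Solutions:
 u(a) = pi - asin(C1*exp(4*a))
 u(a) = asin(C1*exp(4*a))


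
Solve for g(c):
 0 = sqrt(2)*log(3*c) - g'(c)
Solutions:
 g(c) = C1 + sqrt(2)*c*log(c) - sqrt(2)*c + sqrt(2)*c*log(3)


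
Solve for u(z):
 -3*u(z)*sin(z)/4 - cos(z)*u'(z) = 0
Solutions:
 u(z) = C1*cos(z)^(3/4)


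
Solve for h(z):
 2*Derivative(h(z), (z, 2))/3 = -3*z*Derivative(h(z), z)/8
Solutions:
 h(z) = C1 + C2*erf(3*sqrt(2)*z/8)


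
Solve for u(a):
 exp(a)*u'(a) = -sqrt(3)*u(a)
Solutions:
 u(a) = C1*exp(sqrt(3)*exp(-a))


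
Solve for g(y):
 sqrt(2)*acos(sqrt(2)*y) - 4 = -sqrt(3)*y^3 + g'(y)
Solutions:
 g(y) = C1 + sqrt(3)*y^4/4 - 4*y + sqrt(2)*(y*acos(sqrt(2)*y) - sqrt(2)*sqrt(1 - 2*y^2)/2)


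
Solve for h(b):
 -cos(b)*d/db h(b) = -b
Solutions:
 h(b) = C1 + Integral(b/cos(b), b)


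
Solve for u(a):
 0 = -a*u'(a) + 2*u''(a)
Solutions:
 u(a) = C1 + C2*erfi(a/2)


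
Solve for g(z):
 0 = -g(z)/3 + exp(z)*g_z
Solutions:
 g(z) = C1*exp(-exp(-z)/3)


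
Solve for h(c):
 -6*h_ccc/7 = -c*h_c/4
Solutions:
 h(c) = C1 + Integral(C2*airyai(3^(2/3)*7^(1/3)*c/6) + C3*airybi(3^(2/3)*7^(1/3)*c/6), c)


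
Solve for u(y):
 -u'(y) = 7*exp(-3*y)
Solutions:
 u(y) = C1 + 7*exp(-3*y)/3


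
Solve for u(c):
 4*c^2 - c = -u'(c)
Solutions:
 u(c) = C1 - 4*c^3/3 + c^2/2


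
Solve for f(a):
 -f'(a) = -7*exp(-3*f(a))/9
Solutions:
 f(a) = log(C1 + 7*a/3)/3
 f(a) = log((-1 - sqrt(3)*I)*(C1 + 7*a/3)^(1/3)/2)
 f(a) = log((-1 + sqrt(3)*I)*(C1 + 7*a/3)^(1/3)/2)


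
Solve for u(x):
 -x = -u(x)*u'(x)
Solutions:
 u(x) = -sqrt(C1 + x^2)
 u(x) = sqrt(C1 + x^2)


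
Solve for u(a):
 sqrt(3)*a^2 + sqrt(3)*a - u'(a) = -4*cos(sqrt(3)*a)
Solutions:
 u(a) = C1 + sqrt(3)*a^3/3 + sqrt(3)*a^2/2 + 4*sqrt(3)*sin(sqrt(3)*a)/3


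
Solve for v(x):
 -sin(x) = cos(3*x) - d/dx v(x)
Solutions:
 v(x) = C1 + sin(3*x)/3 - cos(x)


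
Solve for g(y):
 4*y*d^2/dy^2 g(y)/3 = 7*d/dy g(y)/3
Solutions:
 g(y) = C1 + C2*y^(11/4)


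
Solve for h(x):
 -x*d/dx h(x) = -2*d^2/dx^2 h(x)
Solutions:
 h(x) = C1 + C2*erfi(x/2)


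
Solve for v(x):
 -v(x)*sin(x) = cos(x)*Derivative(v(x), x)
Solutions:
 v(x) = C1*cos(x)


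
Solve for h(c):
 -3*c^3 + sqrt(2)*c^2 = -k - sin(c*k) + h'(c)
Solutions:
 h(c) = C1 - 3*c^4/4 + sqrt(2)*c^3/3 + c*k - cos(c*k)/k


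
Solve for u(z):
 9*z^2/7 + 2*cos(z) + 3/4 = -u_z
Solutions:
 u(z) = C1 - 3*z^3/7 - 3*z/4 - 2*sin(z)


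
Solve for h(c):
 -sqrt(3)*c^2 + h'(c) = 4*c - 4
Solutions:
 h(c) = C1 + sqrt(3)*c^3/3 + 2*c^2 - 4*c


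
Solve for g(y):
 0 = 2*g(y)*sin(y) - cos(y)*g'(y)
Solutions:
 g(y) = C1/cos(y)^2


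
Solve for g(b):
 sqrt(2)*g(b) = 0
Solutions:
 g(b) = 0


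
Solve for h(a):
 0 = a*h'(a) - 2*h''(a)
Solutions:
 h(a) = C1 + C2*erfi(a/2)


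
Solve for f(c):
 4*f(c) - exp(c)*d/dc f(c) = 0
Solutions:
 f(c) = C1*exp(-4*exp(-c))


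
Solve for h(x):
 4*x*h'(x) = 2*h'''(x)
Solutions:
 h(x) = C1 + Integral(C2*airyai(2^(1/3)*x) + C3*airybi(2^(1/3)*x), x)


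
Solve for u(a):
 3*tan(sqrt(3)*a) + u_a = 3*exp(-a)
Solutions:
 u(a) = C1 - sqrt(3)*log(tan(sqrt(3)*a)^2 + 1)/2 - 3*exp(-a)


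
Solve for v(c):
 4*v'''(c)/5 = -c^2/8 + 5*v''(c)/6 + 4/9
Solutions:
 v(c) = C1 + C2*c + C3*exp(25*c/24) + c^4/80 + 6*c^3/125 - 1204*c^2/9375


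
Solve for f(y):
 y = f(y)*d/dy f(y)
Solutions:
 f(y) = -sqrt(C1 + y^2)
 f(y) = sqrt(C1 + y^2)


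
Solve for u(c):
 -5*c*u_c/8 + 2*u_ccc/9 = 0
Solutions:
 u(c) = C1 + Integral(C2*airyai(2^(2/3)*45^(1/3)*c/4) + C3*airybi(2^(2/3)*45^(1/3)*c/4), c)


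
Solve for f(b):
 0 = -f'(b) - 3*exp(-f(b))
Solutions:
 f(b) = log(C1 - 3*b)


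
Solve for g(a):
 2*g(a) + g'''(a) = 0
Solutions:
 g(a) = C3*exp(-2^(1/3)*a) + (C1*sin(2^(1/3)*sqrt(3)*a/2) + C2*cos(2^(1/3)*sqrt(3)*a/2))*exp(2^(1/3)*a/2)


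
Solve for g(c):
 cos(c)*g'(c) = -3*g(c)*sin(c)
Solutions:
 g(c) = C1*cos(c)^3


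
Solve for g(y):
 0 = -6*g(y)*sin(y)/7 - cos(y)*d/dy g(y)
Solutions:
 g(y) = C1*cos(y)^(6/7)


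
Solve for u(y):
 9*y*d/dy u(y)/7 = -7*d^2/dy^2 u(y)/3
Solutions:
 u(y) = C1 + C2*erf(3*sqrt(6)*y/14)


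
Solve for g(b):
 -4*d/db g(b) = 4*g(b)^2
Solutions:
 g(b) = 1/(C1 + b)


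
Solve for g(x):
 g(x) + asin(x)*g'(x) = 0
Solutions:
 g(x) = C1*exp(-Integral(1/asin(x), x))


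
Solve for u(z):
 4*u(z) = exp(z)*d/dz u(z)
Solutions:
 u(z) = C1*exp(-4*exp(-z))


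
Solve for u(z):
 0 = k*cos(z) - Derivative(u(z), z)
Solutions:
 u(z) = C1 + k*sin(z)


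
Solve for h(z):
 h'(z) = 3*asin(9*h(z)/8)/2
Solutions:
 Integral(1/asin(9*_y/8), (_y, h(z))) = C1 + 3*z/2


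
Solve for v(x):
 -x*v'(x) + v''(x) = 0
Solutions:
 v(x) = C1 + C2*erfi(sqrt(2)*x/2)


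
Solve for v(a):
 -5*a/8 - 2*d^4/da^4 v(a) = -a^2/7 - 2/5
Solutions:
 v(a) = C1 + C2*a + C3*a^2 + C4*a^3 + a^6/5040 - a^5/384 + a^4/120


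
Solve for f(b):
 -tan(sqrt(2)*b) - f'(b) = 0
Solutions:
 f(b) = C1 + sqrt(2)*log(cos(sqrt(2)*b))/2


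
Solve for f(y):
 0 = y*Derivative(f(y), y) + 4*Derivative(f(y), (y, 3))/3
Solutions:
 f(y) = C1 + Integral(C2*airyai(-6^(1/3)*y/2) + C3*airybi(-6^(1/3)*y/2), y)


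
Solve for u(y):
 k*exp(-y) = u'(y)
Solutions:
 u(y) = C1 - k*exp(-y)


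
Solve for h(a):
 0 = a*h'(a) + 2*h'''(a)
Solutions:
 h(a) = C1 + Integral(C2*airyai(-2^(2/3)*a/2) + C3*airybi(-2^(2/3)*a/2), a)


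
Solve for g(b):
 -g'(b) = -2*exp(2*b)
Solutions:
 g(b) = C1 + exp(2*b)


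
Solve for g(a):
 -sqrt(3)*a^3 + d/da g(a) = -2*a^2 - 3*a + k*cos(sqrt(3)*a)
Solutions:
 g(a) = C1 + sqrt(3)*a^4/4 - 2*a^3/3 - 3*a^2/2 + sqrt(3)*k*sin(sqrt(3)*a)/3


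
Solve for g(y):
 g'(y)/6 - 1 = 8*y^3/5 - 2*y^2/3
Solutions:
 g(y) = C1 + 12*y^4/5 - 4*y^3/3 + 6*y


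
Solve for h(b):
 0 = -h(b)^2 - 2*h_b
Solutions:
 h(b) = 2/(C1 + b)


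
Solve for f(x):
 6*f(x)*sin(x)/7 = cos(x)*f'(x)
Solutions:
 f(x) = C1/cos(x)^(6/7)


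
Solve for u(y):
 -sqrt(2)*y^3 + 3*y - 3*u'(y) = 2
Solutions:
 u(y) = C1 - sqrt(2)*y^4/12 + y^2/2 - 2*y/3


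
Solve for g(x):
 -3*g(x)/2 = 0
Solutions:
 g(x) = 0


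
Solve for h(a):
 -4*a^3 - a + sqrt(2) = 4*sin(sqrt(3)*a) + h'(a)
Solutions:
 h(a) = C1 - a^4 - a^2/2 + sqrt(2)*a + 4*sqrt(3)*cos(sqrt(3)*a)/3


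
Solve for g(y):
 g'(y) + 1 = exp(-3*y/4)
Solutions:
 g(y) = C1 - y - 4*exp(-3*y/4)/3


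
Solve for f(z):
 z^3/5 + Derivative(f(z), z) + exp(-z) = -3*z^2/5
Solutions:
 f(z) = C1 - z^4/20 - z^3/5 + exp(-z)


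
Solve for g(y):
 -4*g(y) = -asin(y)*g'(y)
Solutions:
 g(y) = C1*exp(4*Integral(1/asin(y), y))


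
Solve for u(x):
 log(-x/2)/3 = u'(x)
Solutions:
 u(x) = C1 + x*log(-x)/3 + x*(-1 - log(2))/3


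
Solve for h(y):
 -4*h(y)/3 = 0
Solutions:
 h(y) = 0


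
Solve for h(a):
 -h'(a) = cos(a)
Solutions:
 h(a) = C1 - sin(a)


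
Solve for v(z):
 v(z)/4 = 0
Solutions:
 v(z) = 0


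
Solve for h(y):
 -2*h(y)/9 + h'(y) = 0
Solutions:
 h(y) = C1*exp(2*y/9)


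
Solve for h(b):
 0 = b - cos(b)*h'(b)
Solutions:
 h(b) = C1 + Integral(b/cos(b), b)


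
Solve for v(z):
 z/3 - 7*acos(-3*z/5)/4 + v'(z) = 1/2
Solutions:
 v(z) = C1 - z^2/6 + 7*z*acos(-3*z/5)/4 + z/2 + 7*sqrt(25 - 9*z^2)/12


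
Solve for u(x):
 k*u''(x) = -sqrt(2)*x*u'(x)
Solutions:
 u(x) = C1 + C2*sqrt(k)*erf(2^(3/4)*x*sqrt(1/k)/2)


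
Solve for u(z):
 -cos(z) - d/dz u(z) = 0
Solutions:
 u(z) = C1 - sin(z)


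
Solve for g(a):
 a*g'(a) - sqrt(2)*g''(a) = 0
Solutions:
 g(a) = C1 + C2*erfi(2^(1/4)*a/2)


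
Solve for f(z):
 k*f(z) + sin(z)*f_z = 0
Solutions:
 f(z) = C1*exp(k*(-log(cos(z) - 1) + log(cos(z) + 1))/2)


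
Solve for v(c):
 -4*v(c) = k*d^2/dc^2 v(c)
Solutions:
 v(c) = C1*exp(-2*c*sqrt(-1/k)) + C2*exp(2*c*sqrt(-1/k))


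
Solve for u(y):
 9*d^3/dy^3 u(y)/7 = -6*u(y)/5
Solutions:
 u(y) = C3*exp(-14^(1/3)*15^(2/3)*y/15) + (C1*sin(14^(1/3)*3^(1/6)*5^(2/3)*y/10) + C2*cos(14^(1/3)*3^(1/6)*5^(2/3)*y/10))*exp(14^(1/3)*15^(2/3)*y/30)


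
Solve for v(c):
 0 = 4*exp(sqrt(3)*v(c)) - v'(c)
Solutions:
 v(c) = sqrt(3)*(2*log(-1/(C1 + 4*c)) - log(3))/6


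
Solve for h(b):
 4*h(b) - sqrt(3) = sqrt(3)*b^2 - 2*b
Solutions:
 h(b) = sqrt(3)*b^2/4 - b/2 + sqrt(3)/4


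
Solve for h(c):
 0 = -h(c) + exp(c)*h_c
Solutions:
 h(c) = C1*exp(-exp(-c))


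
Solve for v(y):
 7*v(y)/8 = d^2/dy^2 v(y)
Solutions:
 v(y) = C1*exp(-sqrt(14)*y/4) + C2*exp(sqrt(14)*y/4)


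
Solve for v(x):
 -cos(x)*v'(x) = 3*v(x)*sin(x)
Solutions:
 v(x) = C1*cos(x)^3


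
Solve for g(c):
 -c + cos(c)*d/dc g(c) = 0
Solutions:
 g(c) = C1 + Integral(c/cos(c), c)


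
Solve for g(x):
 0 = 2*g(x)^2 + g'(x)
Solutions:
 g(x) = 1/(C1 + 2*x)


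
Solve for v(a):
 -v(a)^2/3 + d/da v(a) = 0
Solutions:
 v(a) = -3/(C1 + a)


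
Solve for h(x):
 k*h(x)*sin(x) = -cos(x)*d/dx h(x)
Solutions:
 h(x) = C1*exp(k*log(cos(x)))


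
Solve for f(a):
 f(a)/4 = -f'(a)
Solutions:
 f(a) = C1*exp(-a/4)


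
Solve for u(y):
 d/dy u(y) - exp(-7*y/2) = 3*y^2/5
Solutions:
 u(y) = C1 + y^3/5 - 2*exp(-7*y/2)/7


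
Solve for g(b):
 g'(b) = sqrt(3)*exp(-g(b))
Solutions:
 g(b) = log(C1 + sqrt(3)*b)


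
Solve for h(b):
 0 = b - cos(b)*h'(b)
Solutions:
 h(b) = C1 + Integral(b/cos(b), b)


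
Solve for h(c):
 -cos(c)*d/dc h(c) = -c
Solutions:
 h(c) = C1 + Integral(c/cos(c), c)


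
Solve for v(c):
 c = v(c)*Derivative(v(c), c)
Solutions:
 v(c) = -sqrt(C1 + c^2)
 v(c) = sqrt(C1 + c^2)


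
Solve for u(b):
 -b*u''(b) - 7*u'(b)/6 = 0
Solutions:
 u(b) = C1 + C2/b^(1/6)


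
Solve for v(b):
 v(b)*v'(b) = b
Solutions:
 v(b) = -sqrt(C1 + b^2)
 v(b) = sqrt(C1 + b^2)


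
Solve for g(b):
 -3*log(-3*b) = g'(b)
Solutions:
 g(b) = C1 - 3*b*log(-b) + 3*b*(1 - log(3))


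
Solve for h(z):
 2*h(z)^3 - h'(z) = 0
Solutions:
 h(z) = -sqrt(2)*sqrt(-1/(C1 + 2*z))/2
 h(z) = sqrt(2)*sqrt(-1/(C1 + 2*z))/2


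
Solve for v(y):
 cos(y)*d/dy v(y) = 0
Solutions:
 v(y) = C1


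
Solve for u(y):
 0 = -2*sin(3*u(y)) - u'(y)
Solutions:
 u(y) = -acos((-C1 - exp(12*y))/(C1 - exp(12*y)))/3 + 2*pi/3
 u(y) = acos((-C1 - exp(12*y))/(C1 - exp(12*y)))/3


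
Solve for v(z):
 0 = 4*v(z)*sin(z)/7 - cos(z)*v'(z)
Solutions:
 v(z) = C1/cos(z)^(4/7)


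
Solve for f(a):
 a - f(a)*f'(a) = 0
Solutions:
 f(a) = -sqrt(C1 + a^2)
 f(a) = sqrt(C1 + a^2)


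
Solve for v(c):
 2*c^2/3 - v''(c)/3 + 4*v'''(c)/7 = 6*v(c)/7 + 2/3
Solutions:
 v(c) = C1*exp(c*(-(108*sqrt(107034) + 35335)^(1/3) - 49/(108*sqrt(107034) + 35335)^(1/3) + 14)/72)*sin(sqrt(3)*c*(-(108*sqrt(107034) + 35335)^(1/3) + 49/(108*sqrt(107034) + 35335)^(1/3))/72) + C2*exp(c*(-(108*sqrt(107034) + 35335)^(1/3) - 49/(108*sqrt(107034) + 35335)^(1/3) + 14)/72)*cos(sqrt(3)*c*(-(108*sqrt(107034) + 35335)^(1/3) + 49/(108*sqrt(107034) + 35335)^(1/3))/72) + C3*exp(c*(49/(108*sqrt(107034) + 35335)^(1/3) + 7 + (108*sqrt(107034) + 35335)^(1/3))/36) + 7*c^2/9 - 112/81


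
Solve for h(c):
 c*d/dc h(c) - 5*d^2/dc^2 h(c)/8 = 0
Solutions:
 h(c) = C1 + C2*erfi(2*sqrt(5)*c/5)


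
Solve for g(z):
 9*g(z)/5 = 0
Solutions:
 g(z) = 0


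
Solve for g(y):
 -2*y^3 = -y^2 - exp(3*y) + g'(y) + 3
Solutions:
 g(y) = C1 - y^4/2 + y^3/3 - 3*y + exp(3*y)/3


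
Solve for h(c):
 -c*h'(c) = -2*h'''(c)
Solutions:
 h(c) = C1 + Integral(C2*airyai(2^(2/3)*c/2) + C3*airybi(2^(2/3)*c/2), c)


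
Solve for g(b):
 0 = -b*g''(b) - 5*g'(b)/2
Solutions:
 g(b) = C1 + C2/b^(3/2)


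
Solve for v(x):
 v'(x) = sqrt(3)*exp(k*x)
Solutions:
 v(x) = C1 + sqrt(3)*exp(k*x)/k


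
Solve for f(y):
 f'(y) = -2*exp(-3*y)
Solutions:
 f(y) = C1 + 2*exp(-3*y)/3


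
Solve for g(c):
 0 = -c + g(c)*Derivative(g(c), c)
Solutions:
 g(c) = -sqrt(C1 + c^2)
 g(c) = sqrt(C1 + c^2)


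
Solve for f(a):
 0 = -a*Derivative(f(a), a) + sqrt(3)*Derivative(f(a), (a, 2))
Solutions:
 f(a) = C1 + C2*erfi(sqrt(2)*3^(3/4)*a/6)


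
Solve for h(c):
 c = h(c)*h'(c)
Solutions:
 h(c) = -sqrt(C1 + c^2)
 h(c) = sqrt(C1 + c^2)


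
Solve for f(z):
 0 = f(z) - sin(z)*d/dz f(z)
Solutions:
 f(z) = C1*sqrt(cos(z) - 1)/sqrt(cos(z) + 1)


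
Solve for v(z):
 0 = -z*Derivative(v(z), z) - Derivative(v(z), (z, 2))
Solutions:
 v(z) = C1 + C2*erf(sqrt(2)*z/2)


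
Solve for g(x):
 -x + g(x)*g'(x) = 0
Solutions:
 g(x) = -sqrt(C1 + x^2)
 g(x) = sqrt(C1 + x^2)


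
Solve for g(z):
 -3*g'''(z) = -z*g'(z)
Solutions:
 g(z) = C1 + Integral(C2*airyai(3^(2/3)*z/3) + C3*airybi(3^(2/3)*z/3), z)


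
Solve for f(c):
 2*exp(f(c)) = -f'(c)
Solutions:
 f(c) = log(1/(C1 + 2*c))


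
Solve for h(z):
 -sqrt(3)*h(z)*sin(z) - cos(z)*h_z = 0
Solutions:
 h(z) = C1*cos(z)^(sqrt(3))


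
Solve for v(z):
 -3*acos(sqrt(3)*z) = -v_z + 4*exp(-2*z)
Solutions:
 v(z) = C1 + 3*z*acos(sqrt(3)*z) - sqrt(3)*sqrt(1 - 3*z^2) - 2*exp(-2*z)


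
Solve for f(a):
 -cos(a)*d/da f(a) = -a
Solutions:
 f(a) = C1 + Integral(a/cos(a), a)


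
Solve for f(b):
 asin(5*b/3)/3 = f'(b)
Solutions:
 f(b) = C1 + b*asin(5*b/3)/3 + sqrt(9 - 25*b^2)/15


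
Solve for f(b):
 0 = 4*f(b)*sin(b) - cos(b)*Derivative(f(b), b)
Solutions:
 f(b) = C1/cos(b)^4


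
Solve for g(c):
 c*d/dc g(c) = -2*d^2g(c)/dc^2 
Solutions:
 g(c) = C1 + C2*erf(c/2)


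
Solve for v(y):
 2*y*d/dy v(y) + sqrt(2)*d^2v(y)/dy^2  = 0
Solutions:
 v(y) = C1 + C2*erf(2^(3/4)*y/2)


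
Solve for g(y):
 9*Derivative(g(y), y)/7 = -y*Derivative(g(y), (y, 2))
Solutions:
 g(y) = C1 + C2/y^(2/7)


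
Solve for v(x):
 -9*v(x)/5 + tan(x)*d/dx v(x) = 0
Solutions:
 v(x) = C1*sin(x)^(9/5)


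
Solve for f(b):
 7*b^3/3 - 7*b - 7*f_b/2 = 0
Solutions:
 f(b) = C1 + b^4/6 - b^2


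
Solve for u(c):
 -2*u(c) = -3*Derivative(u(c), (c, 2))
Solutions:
 u(c) = C1*exp(-sqrt(6)*c/3) + C2*exp(sqrt(6)*c/3)


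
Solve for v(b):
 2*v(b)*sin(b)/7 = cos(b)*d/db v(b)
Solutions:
 v(b) = C1/cos(b)^(2/7)


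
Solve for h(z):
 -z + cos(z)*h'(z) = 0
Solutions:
 h(z) = C1 + Integral(z/cos(z), z)


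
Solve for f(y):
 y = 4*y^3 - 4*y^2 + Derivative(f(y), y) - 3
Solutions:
 f(y) = C1 - y^4 + 4*y^3/3 + y^2/2 + 3*y


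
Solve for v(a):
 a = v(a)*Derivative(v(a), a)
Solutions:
 v(a) = -sqrt(C1 + a^2)
 v(a) = sqrt(C1 + a^2)


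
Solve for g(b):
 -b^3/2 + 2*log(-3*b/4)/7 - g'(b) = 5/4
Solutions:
 g(b) = C1 - b^4/8 + 2*b*log(-b)/7 + b*(-43 - 16*log(2) + 8*log(3))/28


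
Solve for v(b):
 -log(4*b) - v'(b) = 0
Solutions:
 v(b) = C1 - b*log(b) - b*log(4) + b


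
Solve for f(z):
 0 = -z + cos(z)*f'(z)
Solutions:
 f(z) = C1 + Integral(z/cos(z), z)


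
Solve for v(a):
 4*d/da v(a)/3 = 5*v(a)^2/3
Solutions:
 v(a) = -4/(C1 + 5*a)


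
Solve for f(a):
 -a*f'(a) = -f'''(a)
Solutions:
 f(a) = C1 + Integral(C2*airyai(a) + C3*airybi(a), a)


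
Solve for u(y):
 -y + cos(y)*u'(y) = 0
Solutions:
 u(y) = C1 + Integral(y/cos(y), y)


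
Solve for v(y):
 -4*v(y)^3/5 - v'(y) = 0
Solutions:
 v(y) = -sqrt(10)*sqrt(-1/(C1 - 4*y))/2
 v(y) = sqrt(10)*sqrt(-1/(C1 - 4*y))/2


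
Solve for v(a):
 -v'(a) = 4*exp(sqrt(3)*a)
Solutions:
 v(a) = C1 - 4*sqrt(3)*exp(sqrt(3)*a)/3


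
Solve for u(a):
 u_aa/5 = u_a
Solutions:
 u(a) = C1 + C2*exp(5*a)


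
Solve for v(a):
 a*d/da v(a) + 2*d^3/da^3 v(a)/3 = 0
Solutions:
 v(a) = C1 + Integral(C2*airyai(-2^(2/3)*3^(1/3)*a/2) + C3*airybi(-2^(2/3)*3^(1/3)*a/2), a)


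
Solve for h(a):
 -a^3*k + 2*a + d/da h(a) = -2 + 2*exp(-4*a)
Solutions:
 h(a) = C1 + a^4*k/4 - a^2 - 2*a - exp(-4*a)/2


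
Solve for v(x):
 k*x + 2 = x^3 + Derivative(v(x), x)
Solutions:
 v(x) = C1 + k*x^2/2 - x^4/4 + 2*x


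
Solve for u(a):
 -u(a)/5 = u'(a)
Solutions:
 u(a) = C1*exp(-a/5)


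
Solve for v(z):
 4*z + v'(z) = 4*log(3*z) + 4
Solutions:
 v(z) = C1 - 2*z^2 + 4*z*log(z) + z*log(81)


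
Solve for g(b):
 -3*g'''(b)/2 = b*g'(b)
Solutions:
 g(b) = C1 + Integral(C2*airyai(-2^(1/3)*3^(2/3)*b/3) + C3*airybi(-2^(1/3)*3^(2/3)*b/3), b)


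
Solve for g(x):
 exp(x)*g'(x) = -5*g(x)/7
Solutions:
 g(x) = C1*exp(5*exp(-x)/7)


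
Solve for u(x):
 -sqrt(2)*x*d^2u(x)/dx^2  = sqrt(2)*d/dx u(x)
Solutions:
 u(x) = C1 + C2*log(x)


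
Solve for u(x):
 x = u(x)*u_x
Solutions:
 u(x) = -sqrt(C1 + x^2)
 u(x) = sqrt(C1 + x^2)


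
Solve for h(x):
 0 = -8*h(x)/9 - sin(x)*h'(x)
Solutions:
 h(x) = C1*(cos(x) + 1)^(4/9)/(cos(x) - 1)^(4/9)


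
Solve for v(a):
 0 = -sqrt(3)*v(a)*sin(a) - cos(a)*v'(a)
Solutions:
 v(a) = C1*cos(a)^(sqrt(3))


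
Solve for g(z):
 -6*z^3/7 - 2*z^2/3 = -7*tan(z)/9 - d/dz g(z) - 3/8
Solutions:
 g(z) = C1 + 3*z^4/14 + 2*z^3/9 - 3*z/8 + 7*log(cos(z))/9


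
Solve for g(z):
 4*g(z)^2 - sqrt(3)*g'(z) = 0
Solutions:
 g(z) = -3/(C1 + 4*sqrt(3)*z)


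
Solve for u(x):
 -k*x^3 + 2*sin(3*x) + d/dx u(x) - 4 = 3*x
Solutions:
 u(x) = C1 + k*x^4/4 + 3*x^2/2 + 4*x + 2*cos(3*x)/3


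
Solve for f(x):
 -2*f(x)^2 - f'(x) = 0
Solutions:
 f(x) = 1/(C1 + 2*x)


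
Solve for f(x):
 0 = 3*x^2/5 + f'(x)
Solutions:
 f(x) = C1 - x^3/5


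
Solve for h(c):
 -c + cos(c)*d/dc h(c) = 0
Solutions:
 h(c) = C1 + Integral(c/cos(c), c)


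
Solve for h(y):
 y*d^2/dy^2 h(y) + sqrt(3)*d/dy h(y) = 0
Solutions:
 h(y) = C1 + C2*y^(1 - sqrt(3))


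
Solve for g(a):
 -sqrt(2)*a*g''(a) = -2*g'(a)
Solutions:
 g(a) = C1 + C2*a^(1 + sqrt(2))


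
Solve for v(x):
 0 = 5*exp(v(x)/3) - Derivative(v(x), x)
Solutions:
 v(x) = 3*log(-1/(C1 + 5*x)) + 3*log(3)


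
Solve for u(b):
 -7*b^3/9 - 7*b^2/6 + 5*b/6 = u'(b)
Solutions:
 u(b) = C1 - 7*b^4/36 - 7*b^3/18 + 5*b^2/12


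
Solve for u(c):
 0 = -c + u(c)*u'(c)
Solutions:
 u(c) = -sqrt(C1 + c^2)
 u(c) = sqrt(C1 + c^2)


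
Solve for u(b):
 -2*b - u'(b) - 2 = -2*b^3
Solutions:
 u(b) = C1 + b^4/2 - b^2 - 2*b


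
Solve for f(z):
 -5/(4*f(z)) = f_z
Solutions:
 f(z) = -sqrt(C1 - 10*z)/2
 f(z) = sqrt(C1 - 10*z)/2


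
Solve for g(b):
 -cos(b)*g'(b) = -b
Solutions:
 g(b) = C1 + Integral(b/cos(b), b)


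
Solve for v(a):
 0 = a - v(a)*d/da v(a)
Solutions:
 v(a) = -sqrt(C1 + a^2)
 v(a) = sqrt(C1 + a^2)


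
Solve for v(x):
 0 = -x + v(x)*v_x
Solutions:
 v(x) = -sqrt(C1 + x^2)
 v(x) = sqrt(C1 + x^2)


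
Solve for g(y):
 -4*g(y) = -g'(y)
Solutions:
 g(y) = C1*exp(4*y)


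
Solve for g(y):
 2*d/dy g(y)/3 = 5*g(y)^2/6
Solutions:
 g(y) = -4/(C1 + 5*y)


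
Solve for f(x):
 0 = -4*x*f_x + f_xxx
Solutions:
 f(x) = C1 + Integral(C2*airyai(2^(2/3)*x) + C3*airybi(2^(2/3)*x), x)


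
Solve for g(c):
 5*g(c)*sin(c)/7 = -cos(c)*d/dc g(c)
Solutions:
 g(c) = C1*cos(c)^(5/7)


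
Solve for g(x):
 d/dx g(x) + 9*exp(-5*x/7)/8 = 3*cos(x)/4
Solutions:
 g(x) = C1 + 3*sin(x)/4 + 63*exp(-5*x/7)/40


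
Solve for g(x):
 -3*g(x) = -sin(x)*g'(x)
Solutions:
 g(x) = C1*(cos(x) - 1)^(3/2)/(cos(x) + 1)^(3/2)


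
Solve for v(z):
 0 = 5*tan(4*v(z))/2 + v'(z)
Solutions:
 v(z) = -asin(C1*exp(-10*z))/4 + pi/4
 v(z) = asin(C1*exp(-10*z))/4


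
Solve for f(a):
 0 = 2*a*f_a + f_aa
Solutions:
 f(a) = C1 + C2*erf(a)


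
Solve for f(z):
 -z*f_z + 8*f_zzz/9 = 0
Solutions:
 f(z) = C1 + Integral(C2*airyai(3^(2/3)*z/2) + C3*airybi(3^(2/3)*z/2), z)


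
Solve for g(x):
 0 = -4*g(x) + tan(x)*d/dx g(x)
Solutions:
 g(x) = C1*sin(x)^4


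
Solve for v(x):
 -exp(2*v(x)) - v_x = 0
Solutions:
 v(x) = log(-sqrt(-1/(C1 - x))) - log(2)/2
 v(x) = log(-1/(C1 - x))/2 - log(2)/2


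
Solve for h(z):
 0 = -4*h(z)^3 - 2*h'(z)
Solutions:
 h(z) = -sqrt(2)*sqrt(-1/(C1 - 2*z))/2
 h(z) = sqrt(2)*sqrt(-1/(C1 - 2*z))/2


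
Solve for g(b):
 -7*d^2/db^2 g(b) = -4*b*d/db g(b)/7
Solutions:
 g(b) = C1 + C2*erfi(sqrt(2)*b/7)


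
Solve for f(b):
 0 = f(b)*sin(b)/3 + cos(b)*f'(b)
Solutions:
 f(b) = C1*cos(b)^(1/3)


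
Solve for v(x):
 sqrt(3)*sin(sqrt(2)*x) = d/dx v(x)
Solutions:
 v(x) = C1 - sqrt(6)*cos(sqrt(2)*x)/2


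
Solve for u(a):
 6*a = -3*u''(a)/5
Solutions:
 u(a) = C1 + C2*a - 5*a^3/3


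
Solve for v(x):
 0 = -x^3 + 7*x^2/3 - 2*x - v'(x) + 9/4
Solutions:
 v(x) = C1 - x^4/4 + 7*x^3/9 - x^2 + 9*x/4


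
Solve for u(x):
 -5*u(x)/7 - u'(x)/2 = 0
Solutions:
 u(x) = C1*exp(-10*x/7)


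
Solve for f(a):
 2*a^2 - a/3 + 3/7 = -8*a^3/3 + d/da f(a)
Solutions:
 f(a) = C1 + 2*a^4/3 + 2*a^3/3 - a^2/6 + 3*a/7


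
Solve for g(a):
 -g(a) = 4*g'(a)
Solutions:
 g(a) = C1*exp(-a/4)


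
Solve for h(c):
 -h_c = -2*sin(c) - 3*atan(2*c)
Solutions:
 h(c) = C1 + 3*c*atan(2*c) - 3*log(4*c^2 + 1)/4 - 2*cos(c)


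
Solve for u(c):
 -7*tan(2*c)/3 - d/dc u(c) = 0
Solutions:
 u(c) = C1 + 7*log(cos(2*c))/6


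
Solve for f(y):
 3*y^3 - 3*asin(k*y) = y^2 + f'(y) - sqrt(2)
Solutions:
 f(y) = C1 + 3*y^4/4 - y^3/3 + sqrt(2)*y - 3*Piecewise((y*asin(k*y) + sqrt(-k^2*y^2 + 1)/k, Ne(k, 0)), (0, True))


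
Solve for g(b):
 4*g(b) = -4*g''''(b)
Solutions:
 g(b) = (C1*sin(sqrt(2)*b/2) + C2*cos(sqrt(2)*b/2))*exp(-sqrt(2)*b/2) + (C3*sin(sqrt(2)*b/2) + C4*cos(sqrt(2)*b/2))*exp(sqrt(2)*b/2)


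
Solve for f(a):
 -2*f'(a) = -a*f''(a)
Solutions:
 f(a) = C1 + C2*a^3


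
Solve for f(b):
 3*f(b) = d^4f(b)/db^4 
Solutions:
 f(b) = C1*exp(-3^(1/4)*b) + C2*exp(3^(1/4)*b) + C3*sin(3^(1/4)*b) + C4*cos(3^(1/4)*b)


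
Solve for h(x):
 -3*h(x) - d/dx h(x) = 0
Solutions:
 h(x) = C1*exp(-3*x)


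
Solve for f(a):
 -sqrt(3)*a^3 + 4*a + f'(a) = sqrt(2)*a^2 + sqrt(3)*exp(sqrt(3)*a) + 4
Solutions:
 f(a) = C1 + sqrt(3)*a^4/4 + sqrt(2)*a^3/3 - 2*a^2 + 4*a + exp(sqrt(3)*a)


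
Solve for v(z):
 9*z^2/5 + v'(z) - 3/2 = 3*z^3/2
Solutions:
 v(z) = C1 + 3*z^4/8 - 3*z^3/5 + 3*z/2


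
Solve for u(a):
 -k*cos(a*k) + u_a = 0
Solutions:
 u(a) = C1 + sin(a*k)


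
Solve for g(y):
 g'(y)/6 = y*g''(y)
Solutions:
 g(y) = C1 + C2*y^(7/6)


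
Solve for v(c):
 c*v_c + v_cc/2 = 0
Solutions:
 v(c) = C1 + C2*erf(c)


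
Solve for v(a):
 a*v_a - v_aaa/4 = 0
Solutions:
 v(a) = C1 + Integral(C2*airyai(2^(2/3)*a) + C3*airybi(2^(2/3)*a), a)


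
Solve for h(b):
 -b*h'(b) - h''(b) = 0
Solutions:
 h(b) = C1 + C2*erf(sqrt(2)*b/2)


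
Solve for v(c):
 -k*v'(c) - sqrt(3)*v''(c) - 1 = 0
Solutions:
 v(c) = C1 + C2*exp(-sqrt(3)*c*k/3) - c/k


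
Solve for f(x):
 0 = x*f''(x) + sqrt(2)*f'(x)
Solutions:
 f(x) = C1 + C2*x^(1 - sqrt(2))


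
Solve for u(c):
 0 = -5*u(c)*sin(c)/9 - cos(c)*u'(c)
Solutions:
 u(c) = C1*cos(c)^(5/9)


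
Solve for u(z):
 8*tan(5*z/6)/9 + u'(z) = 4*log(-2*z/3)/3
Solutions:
 u(z) = C1 + 4*z*log(-z)/3 - 4*z*log(3)/3 - 4*z/3 + 4*z*log(2)/3 + 16*log(cos(5*z/6))/15


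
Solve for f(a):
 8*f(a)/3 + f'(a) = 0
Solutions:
 f(a) = C1*exp(-8*a/3)


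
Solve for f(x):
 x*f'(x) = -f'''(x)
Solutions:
 f(x) = C1 + Integral(C2*airyai(-x) + C3*airybi(-x), x)


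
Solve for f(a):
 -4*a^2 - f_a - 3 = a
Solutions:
 f(a) = C1 - 4*a^3/3 - a^2/2 - 3*a


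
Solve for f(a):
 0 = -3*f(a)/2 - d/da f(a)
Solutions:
 f(a) = C1*exp(-3*a/2)


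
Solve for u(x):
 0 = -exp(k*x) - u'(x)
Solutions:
 u(x) = C1 - exp(k*x)/k


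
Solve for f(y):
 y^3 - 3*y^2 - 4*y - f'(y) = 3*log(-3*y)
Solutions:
 f(y) = C1 + y^4/4 - y^3 - 2*y^2 - 3*y*log(-y) + 3*y*(1 - log(3))


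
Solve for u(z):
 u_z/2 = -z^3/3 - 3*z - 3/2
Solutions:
 u(z) = C1 - z^4/6 - 3*z^2 - 3*z


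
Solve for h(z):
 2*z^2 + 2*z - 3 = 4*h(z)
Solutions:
 h(z) = z^2/2 + z/2 - 3/4


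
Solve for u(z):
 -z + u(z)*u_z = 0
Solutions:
 u(z) = -sqrt(C1 + z^2)
 u(z) = sqrt(C1 + z^2)


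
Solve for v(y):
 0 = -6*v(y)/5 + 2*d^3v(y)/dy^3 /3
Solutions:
 v(y) = C3*exp(15^(2/3)*y/5) + (C1*sin(3*3^(1/6)*5^(2/3)*y/10) + C2*cos(3*3^(1/6)*5^(2/3)*y/10))*exp(-15^(2/3)*y/10)


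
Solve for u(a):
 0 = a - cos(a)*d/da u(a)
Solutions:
 u(a) = C1 + Integral(a/cos(a), a)


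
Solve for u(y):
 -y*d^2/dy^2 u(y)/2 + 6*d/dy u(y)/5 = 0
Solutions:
 u(y) = C1 + C2*y^(17/5)


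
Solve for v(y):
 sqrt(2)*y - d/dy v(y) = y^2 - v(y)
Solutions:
 v(y) = C1*exp(y) + y^2 - sqrt(2)*y + 2*y - sqrt(2) + 2


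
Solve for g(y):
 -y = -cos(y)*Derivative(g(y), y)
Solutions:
 g(y) = C1 + Integral(y/cos(y), y)


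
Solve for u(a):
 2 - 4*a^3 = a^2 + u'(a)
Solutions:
 u(a) = C1 - a^4 - a^3/3 + 2*a


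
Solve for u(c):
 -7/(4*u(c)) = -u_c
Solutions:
 u(c) = -sqrt(C1 + 14*c)/2
 u(c) = sqrt(C1 + 14*c)/2


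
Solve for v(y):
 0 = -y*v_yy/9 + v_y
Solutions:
 v(y) = C1 + C2*y^10


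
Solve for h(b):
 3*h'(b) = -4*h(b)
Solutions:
 h(b) = C1*exp(-4*b/3)


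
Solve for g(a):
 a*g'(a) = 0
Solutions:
 g(a) = C1


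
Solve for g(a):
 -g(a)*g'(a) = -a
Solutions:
 g(a) = -sqrt(C1 + a^2)
 g(a) = sqrt(C1 + a^2)


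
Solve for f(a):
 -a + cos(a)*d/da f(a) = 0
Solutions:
 f(a) = C1 + Integral(a/cos(a), a)


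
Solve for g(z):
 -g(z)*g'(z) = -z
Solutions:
 g(z) = -sqrt(C1 + z^2)
 g(z) = sqrt(C1 + z^2)


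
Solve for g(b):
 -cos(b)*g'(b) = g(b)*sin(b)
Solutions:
 g(b) = C1*cos(b)


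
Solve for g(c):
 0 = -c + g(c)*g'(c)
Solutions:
 g(c) = -sqrt(C1 + c^2)
 g(c) = sqrt(C1 + c^2)


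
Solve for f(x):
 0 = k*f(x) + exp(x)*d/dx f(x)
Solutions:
 f(x) = C1*exp(k*exp(-x))


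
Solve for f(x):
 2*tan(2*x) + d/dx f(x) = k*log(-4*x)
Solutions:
 f(x) = C1 + k*x*(log(-x) - 1) + 2*k*x*log(2) + log(cos(2*x))


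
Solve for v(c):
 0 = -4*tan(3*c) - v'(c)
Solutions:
 v(c) = C1 + 4*log(cos(3*c))/3


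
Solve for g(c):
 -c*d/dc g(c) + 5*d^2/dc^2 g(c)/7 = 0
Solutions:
 g(c) = C1 + C2*erfi(sqrt(70)*c/10)


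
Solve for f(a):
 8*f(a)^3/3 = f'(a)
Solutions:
 f(a) = -sqrt(6)*sqrt(-1/(C1 + 8*a))/2
 f(a) = sqrt(6)*sqrt(-1/(C1 + 8*a))/2


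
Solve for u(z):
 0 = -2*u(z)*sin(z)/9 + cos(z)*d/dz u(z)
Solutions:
 u(z) = C1/cos(z)^(2/9)


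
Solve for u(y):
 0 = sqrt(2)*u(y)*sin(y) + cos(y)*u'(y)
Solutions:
 u(y) = C1*cos(y)^(sqrt(2))


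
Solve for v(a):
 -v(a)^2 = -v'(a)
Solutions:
 v(a) = -1/(C1 + a)


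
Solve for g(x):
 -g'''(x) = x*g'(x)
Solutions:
 g(x) = C1 + Integral(C2*airyai(-x) + C3*airybi(-x), x)


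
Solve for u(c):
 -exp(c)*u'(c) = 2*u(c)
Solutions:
 u(c) = C1*exp(2*exp(-c))


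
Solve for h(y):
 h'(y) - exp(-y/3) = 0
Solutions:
 h(y) = C1 - 3*exp(-y/3)


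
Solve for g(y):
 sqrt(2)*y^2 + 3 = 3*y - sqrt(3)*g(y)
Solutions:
 g(y) = -sqrt(6)*y^2/3 + sqrt(3)*y - sqrt(3)


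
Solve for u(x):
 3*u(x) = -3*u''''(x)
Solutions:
 u(x) = (C1*sin(sqrt(2)*x/2) + C2*cos(sqrt(2)*x/2))*exp(-sqrt(2)*x/2) + (C3*sin(sqrt(2)*x/2) + C4*cos(sqrt(2)*x/2))*exp(sqrt(2)*x/2)


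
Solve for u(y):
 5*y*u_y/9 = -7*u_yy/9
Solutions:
 u(y) = C1 + C2*erf(sqrt(70)*y/14)


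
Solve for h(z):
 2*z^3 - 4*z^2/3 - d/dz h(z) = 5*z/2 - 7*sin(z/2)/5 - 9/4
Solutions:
 h(z) = C1 + z^4/2 - 4*z^3/9 - 5*z^2/4 + 9*z/4 - 14*cos(z/2)/5


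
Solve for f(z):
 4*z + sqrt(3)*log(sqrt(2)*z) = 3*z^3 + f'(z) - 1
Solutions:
 f(z) = C1 - 3*z^4/4 + 2*z^2 + sqrt(3)*z*log(z) - sqrt(3)*z + sqrt(3)*z*log(2)/2 + z


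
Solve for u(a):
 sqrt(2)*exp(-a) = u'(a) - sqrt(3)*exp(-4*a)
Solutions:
 u(a) = C1 - sqrt(2)*exp(-a) - sqrt(3)*exp(-4*a)/4


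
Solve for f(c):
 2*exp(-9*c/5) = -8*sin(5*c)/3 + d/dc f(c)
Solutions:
 f(c) = C1 - 8*cos(5*c)/15 - 10*exp(-9*c/5)/9


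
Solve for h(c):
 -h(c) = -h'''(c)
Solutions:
 h(c) = C3*exp(c) + (C1*sin(sqrt(3)*c/2) + C2*cos(sqrt(3)*c/2))*exp(-c/2)


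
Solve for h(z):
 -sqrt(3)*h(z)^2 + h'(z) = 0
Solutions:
 h(z) = -1/(C1 + sqrt(3)*z)


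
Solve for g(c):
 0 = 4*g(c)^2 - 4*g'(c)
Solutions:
 g(c) = -1/(C1 + c)


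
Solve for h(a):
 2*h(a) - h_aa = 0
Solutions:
 h(a) = C1*exp(-sqrt(2)*a) + C2*exp(sqrt(2)*a)


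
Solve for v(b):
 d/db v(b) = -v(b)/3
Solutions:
 v(b) = C1*exp(-b/3)


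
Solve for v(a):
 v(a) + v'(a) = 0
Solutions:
 v(a) = C1*exp(-a)


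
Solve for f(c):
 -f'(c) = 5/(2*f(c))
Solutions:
 f(c) = -sqrt(C1 - 5*c)
 f(c) = sqrt(C1 - 5*c)


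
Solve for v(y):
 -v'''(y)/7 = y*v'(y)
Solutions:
 v(y) = C1 + Integral(C2*airyai(-7^(1/3)*y) + C3*airybi(-7^(1/3)*y), y)


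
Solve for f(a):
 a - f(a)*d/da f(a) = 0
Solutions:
 f(a) = -sqrt(C1 + a^2)
 f(a) = sqrt(C1 + a^2)


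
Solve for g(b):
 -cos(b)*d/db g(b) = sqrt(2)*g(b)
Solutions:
 g(b) = C1*(sin(b) - 1)^(sqrt(2)/2)/(sin(b) + 1)^(sqrt(2)/2)


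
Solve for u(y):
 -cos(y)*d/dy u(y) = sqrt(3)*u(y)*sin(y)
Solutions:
 u(y) = C1*cos(y)^(sqrt(3))


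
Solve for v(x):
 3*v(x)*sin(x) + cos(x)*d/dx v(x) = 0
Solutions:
 v(x) = C1*cos(x)^3


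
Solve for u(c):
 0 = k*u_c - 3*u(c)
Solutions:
 u(c) = C1*exp(3*c/k)


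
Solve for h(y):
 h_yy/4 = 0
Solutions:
 h(y) = C1 + C2*y


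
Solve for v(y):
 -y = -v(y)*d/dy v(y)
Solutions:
 v(y) = -sqrt(C1 + y^2)
 v(y) = sqrt(C1 + y^2)


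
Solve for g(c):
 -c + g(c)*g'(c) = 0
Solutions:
 g(c) = -sqrt(C1 + c^2)
 g(c) = sqrt(C1 + c^2)


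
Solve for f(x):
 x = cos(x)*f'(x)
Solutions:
 f(x) = C1 + Integral(x/cos(x), x)


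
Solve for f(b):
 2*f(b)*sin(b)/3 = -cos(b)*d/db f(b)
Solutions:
 f(b) = C1*cos(b)^(2/3)


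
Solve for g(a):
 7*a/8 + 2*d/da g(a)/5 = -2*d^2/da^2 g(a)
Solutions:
 g(a) = C1 + C2*exp(-a/5) - 35*a^2/32 + 175*a/16


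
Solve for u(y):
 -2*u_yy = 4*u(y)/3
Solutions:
 u(y) = C1*sin(sqrt(6)*y/3) + C2*cos(sqrt(6)*y/3)


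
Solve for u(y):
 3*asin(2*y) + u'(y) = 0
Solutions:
 u(y) = C1 - 3*y*asin(2*y) - 3*sqrt(1 - 4*y^2)/2


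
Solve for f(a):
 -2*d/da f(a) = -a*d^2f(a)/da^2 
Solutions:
 f(a) = C1 + C2*a^3


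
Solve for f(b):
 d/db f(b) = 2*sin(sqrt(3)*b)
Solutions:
 f(b) = C1 - 2*sqrt(3)*cos(sqrt(3)*b)/3


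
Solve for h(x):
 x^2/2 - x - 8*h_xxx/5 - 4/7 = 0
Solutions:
 h(x) = C1 + C2*x + C3*x^2 + x^5/192 - 5*x^4/192 - 5*x^3/84


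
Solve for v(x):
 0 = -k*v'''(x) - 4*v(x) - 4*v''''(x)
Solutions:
 v(x) = C1*exp(x*(-3*k - sqrt(3)*sqrt(3*k^2 + 16*6^(1/3)*(9*k^2 + sqrt(3)*sqrt(27*k^4 - 65536))^(1/3) + 512*6^(2/3)/(9*k^2 + sqrt(3)*sqrt(27*k^4 - 65536))^(1/3)) + sqrt(6)*sqrt(3*sqrt(3)*k^3/sqrt(3*k^2 + 16*6^(1/3)*(9*k^2 + sqrt(3)*sqrt(27*k^4 - 65536))^(1/3) + 512*6^(2/3)/(9*k^2 + sqrt(3)*sqrt(27*k^4 - 65536))^(1/3)) + 3*k^2 - 8*6^(1/3)*(9*k^2 + sqrt(3)*sqrt(27*k^4 - 65536))^(1/3) - 256*6^(2/3)/(9*k^2 + sqrt(3)*sqrt(27*k^4 - 65536))^(1/3)))/48) + C2*exp(x*(-3*k + sqrt(3)*sqrt(3*k^2 + 16*6^(1/3)*(9*k^2 + sqrt(3)*sqrt(27*k^4 - 65536))^(1/3) + 512*6^(2/3)/(9*k^2 + sqrt(3)*sqrt(27*k^4 - 65536))^(1/3)) - sqrt(6)*sqrt(-3*sqrt(3)*k^3/sqrt(3*k^2 + 16*6^(1/3)*(9*k^2 + sqrt(3)*sqrt(27*k^4 - 65536))^(1/3) + 512*6^(2/3)/(9*k^2 + sqrt(3)*sqrt(27*k^4 - 65536))^(1/3)) + 3*k^2 - 8*6^(1/3)*(9*k^2 + sqrt(3)*sqrt(27*k^4 - 65536))^(1/3) - 256*6^(2/3)/(9*k^2 + sqrt(3)*sqrt(27*k^4 - 65536))^(1/3)))/48) + C3*exp(x*(-3*k + sqrt(3)*sqrt(3*k^2 + 16*6^(1/3)*(9*k^2 + sqrt(3)*sqrt(27*k^4 - 65536))^(1/3) + 512*6^(2/3)/(9*k^2 + sqrt(3)*sqrt(27*k^4 - 65536))^(1/3)) + sqrt(6)*sqrt(-3*sqrt(3)*k^3/sqrt(3*k^2 + 16*6^(1/3)*(9*k^2 + sqrt(3)*sqrt(27*k^4 - 65536))^(1/3) + 512*6^(2/3)/(9*k^2 + sqrt(3)*sqrt(27*k^4 - 65536))^(1/3)) + 3*k^2 - 8*6^(1/3)*(9*k^2 + sqrt(3)*sqrt(27*k^4 - 65536))^(1/3) - 256*6^(2/3)/(9*k^2 + sqrt(3)*sqrt(27*k^4 - 65536))^(1/3)))/48) + C4*exp(-x*(3*k + sqrt(3)*sqrt(3*k^2 + 16*6^(1/3)*(9*k^2 + sqrt(3)*sqrt(27*k^4 - 65536))^(1/3) + 512*6^(2/3)/(9*k^2 + sqrt(3)*sqrt(27*k^4 - 65536))^(1/3)) + sqrt(6)*sqrt(3*sqrt(3)*k^3/sqrt(3*k^2 + 16*6^(1/3)*(9*k^2 + sqrt(3)*sqrt(27*k^4 - 65536))^(1/3) + 512*6^(2/3)/(9*k^2 + sqrt(3)*sqrt(27*k^4 - 65536))^(1/3)) + 3*k^2 - 8*6^(1/3)*(9*k^2 + sqrt(3)*sqrt(27*k^4 - 65536))^(1/3) - 256*6^(2/3)/(9*k^2 + sqrt(3)*sqrt(27*k^4 - 65536))^(1/3)))/48)


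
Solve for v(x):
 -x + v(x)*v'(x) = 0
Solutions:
 v(x) = -sqrt(C1 + x^2)
 v(x) = sqrt(C1 + x^2)


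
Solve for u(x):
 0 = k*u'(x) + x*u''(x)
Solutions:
 u(x) = C1 + x^(1 - re(k))*(C2*sin(log(x)*Abs(im(k))) + C3*cos(log(x)*im(k)))


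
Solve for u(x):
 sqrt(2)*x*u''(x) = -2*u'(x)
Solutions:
 u(x) = C1 + C2*x^(1 - sqrt(2))


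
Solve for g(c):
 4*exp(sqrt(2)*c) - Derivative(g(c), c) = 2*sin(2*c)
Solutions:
 g(c) = C1 + 2*sqrt(2)*exp(sqrt(2)*c) + cos(2*c)


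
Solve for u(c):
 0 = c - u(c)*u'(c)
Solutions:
 u(c) = -sqrt(C1 + c^2)
 u(c) = sqrt(C1 + c^2)


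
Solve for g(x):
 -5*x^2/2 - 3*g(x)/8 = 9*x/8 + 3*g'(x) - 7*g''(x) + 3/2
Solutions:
 g(x) = C1*exp(x*(6 - sqrt(78))/28) + C2*exp(x*(6 + sqrt(78))/28) - 20*x^2/3 + 311*x/3 - 9740/9


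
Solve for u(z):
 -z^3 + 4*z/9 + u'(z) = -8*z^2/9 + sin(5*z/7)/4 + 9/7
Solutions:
 u(z) = C1 + z^4/4 - 8*z^3/27 - 2*z^2/9 + 9*z/7 - 7*cos(5*z/7)/20


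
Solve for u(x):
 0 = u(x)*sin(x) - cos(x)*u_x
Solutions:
 u(x) = C1/cos(x)


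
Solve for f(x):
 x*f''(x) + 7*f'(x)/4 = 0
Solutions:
 f(x) = C1 + C2/x^(3/4)


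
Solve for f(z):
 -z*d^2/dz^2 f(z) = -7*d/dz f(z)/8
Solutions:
 f(z) = C1 + C2*z^(15/8)


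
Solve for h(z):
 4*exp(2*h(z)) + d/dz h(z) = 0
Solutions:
 h(z) = log(-sqrt(-1/(C1 - 4*z))) - log(2)/2
 h(z) = log(-1/(C1 - 4*z))/2 - log(2)/2


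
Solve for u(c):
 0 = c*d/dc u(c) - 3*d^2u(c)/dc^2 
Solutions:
 u(c) = C1 + C2*erfi(sqrt(6)*c/6)


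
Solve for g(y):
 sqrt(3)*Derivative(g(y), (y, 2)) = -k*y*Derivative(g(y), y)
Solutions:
 g(y) = Piecewise((-sqrt(2)*3^(1/4)*sqrt(pi)*C1*erf(sqrt(2)*3^(3/4)*sqrt(k)*y/6)/(2*sqrt(k)) - C2, (k > 0) | (k < 0)), (-C1*y - C2, True))


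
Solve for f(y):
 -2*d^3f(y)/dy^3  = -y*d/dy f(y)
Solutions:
 f(y) = C1 + Integral(C2*airyai(2^(2/3)*y/2) + C3*airybi(2^(2/3)*y/2), y)


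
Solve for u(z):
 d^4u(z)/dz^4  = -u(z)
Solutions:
 u(z) = (C1*sin(sqrt(2)*z/2) + C2*cos(sqrt(2)*z/2))*exp(-sqrt(2)*z/2) + (C3*sin(sqrt(2)*z/2) + C4*cos(sqrt(2)*z/2))*exp(sqrt(2)*z/2)


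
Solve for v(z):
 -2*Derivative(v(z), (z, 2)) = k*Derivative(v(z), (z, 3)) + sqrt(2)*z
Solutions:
 v(z) = C1 + C2*z + C3*exp(-2*z/k) + sqrt(2)*k*z^2/8 - sqrt(2)*z^3/12


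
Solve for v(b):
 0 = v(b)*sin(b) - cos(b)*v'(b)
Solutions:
 v(b) = C1/cos(b)


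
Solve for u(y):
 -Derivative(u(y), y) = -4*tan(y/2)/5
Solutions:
 u(y) = C1 - 8*log(cos(y/2))/5


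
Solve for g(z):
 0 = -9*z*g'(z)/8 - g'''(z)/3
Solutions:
 g(z) = C1 + Integral(C2*airyai(-3*z/2) + C3*airybi(-3*z/2), z)


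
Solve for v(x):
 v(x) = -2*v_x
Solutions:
 v(x) = C1*exp(-x/2)


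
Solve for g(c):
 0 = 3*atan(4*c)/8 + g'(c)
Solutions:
 g(c) = C1 - 3*c*atan(4*c)/8 + 3*log(16*c^2 + 1)/64


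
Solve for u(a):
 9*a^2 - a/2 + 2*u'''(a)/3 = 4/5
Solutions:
 u(a) = C1 + C2*a + C3*a^2 - 9*a^5/40 + a^4/32 + a^3/5


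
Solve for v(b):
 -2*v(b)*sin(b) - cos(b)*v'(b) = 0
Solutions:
 v(b) = C1*cos(b)^2


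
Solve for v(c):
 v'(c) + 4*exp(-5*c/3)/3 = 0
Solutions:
 v(c) = C1 + 4*exp(-5*c/3)/5


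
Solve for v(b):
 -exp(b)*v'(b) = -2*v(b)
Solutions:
 v(b) = C1*exp(-2*exp(-b))


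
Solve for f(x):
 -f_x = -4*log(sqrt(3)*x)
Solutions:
 f(x) = C1 + 4*x*log(x) - 4*x + x*log(9)


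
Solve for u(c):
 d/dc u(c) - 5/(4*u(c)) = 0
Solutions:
 u(c) = -sqrt(C1 + 10*c)/2
 u(c) = sqrt(C1 + 10*c)/2


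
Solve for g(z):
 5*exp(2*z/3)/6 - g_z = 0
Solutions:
 g(z) = C1 + 5*exp(2*z/3)/4


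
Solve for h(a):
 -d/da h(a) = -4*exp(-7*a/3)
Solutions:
 h(a) = C1 - 12*exp(-7*a/3)/7
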